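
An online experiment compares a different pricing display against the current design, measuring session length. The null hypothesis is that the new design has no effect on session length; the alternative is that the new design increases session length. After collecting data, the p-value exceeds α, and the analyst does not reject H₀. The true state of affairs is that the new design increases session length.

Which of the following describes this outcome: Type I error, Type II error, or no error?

H₀ was not rejected, but H₀ is actually false.
Failing to reject a false null hypothesis is a Type II error (false negative).

Type II error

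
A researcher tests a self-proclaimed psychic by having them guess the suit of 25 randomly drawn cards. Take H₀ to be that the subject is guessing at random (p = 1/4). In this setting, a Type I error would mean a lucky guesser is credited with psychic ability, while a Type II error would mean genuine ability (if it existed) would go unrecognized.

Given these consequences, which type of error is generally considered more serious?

The Type I consequence (a lucky guesser is credited with psychic ability) is more severe than the Type II consequence (genuine ability (if it existed) would go unrecognized).

Type I error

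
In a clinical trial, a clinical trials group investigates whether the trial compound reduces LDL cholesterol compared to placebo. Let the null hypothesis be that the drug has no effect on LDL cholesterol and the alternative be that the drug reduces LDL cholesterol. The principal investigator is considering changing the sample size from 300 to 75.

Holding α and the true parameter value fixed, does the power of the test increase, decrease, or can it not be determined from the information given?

A smaller sample increases the standard error, so the sampling distributions under H₀ and Ha overlap more.
Since power = 1 − β and β increases, power decreases.

It decreases.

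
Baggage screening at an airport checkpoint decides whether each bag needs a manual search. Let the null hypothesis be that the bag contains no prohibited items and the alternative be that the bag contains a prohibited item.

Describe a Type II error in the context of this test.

A Type II error is failing to reject H₀ when H₀ is false.
Here that means letting the bag through when actually the bag contains a prohibited item.

A Type II error would mean concluding that the bag contains no prohibited items (or at least failing to establish that the bag contains a prohibited item) when in fact the bag contains a prohibited item.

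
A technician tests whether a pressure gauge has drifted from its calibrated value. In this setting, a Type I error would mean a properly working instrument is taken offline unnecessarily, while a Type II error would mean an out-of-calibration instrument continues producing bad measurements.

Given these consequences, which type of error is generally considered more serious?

Type II error

The Type II consequence (an out-of-calibration instrument continues producing bad measurements) is more severe than the Type I consequence (a properly working instrument is taken offline unnecessarily).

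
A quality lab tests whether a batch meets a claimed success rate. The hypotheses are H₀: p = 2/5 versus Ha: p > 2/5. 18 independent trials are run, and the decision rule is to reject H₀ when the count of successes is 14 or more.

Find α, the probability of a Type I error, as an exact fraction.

The Type I error probability is α = P(X ≥ 14) computed under H₀, where X ~ Binomial(18, 2/5).
P(X ≥ 14) = Σ_{j=14}^{18} C(18,j)·(2/5)^j·(3/5)^{18-j} = 976093184/762939453125.

976093184/762939453125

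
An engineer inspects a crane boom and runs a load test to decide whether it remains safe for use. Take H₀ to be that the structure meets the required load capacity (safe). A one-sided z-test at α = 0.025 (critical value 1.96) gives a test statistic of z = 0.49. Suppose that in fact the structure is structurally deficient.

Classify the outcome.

Type II error

Since z = 0.49 ≤ z* = 1.96, H₀ is not rejected.
H₀ is false (actually the structure is structurally deficient).
Failing to reject a false H₀ is a Type II error.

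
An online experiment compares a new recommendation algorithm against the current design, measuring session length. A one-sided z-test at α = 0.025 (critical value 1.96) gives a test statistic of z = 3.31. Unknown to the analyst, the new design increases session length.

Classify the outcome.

Neither — the decision is correct.

The conventional null hypothesis is that the new design has no effect on session length.
Since z = 3.31 > z* = 1.96, H₀ is rejected.
H₀ is false (actually the new design increases session length).
The decision matches the true state — no error.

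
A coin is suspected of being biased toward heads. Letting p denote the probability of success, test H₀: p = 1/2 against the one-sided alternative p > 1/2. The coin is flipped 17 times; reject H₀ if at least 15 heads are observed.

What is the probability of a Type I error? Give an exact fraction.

The Type I error probability is α = P(K ≥ 15) computed under H₀, where K ~ Binomial(17, 1/2).
P(K ≥ 15) = [C(17,15) + C(17,16) + C(17,17)] / 2^17 = (136 + 17 + 1) / 131072 = 154/131072 = 77/65536.

77/65536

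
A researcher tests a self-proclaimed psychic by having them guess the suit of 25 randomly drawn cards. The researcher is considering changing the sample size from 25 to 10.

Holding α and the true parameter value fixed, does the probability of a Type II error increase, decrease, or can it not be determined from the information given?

With less data the test statistic is noisier; under Ha, more outcomes land inside the acceptance region.

It increases.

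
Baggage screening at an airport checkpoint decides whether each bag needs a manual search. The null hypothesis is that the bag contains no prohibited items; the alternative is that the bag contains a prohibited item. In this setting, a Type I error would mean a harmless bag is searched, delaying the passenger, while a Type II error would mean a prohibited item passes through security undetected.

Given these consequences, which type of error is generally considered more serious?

Type II error

The Type II consequence (a prohibited item passes through security undetected) is more severe than the Type I consequence (a harmless bag is searched, delaying the passenger).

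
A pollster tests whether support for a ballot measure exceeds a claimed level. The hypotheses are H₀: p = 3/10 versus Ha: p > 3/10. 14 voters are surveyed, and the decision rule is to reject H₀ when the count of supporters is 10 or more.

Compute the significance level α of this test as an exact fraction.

Under H₀, Y ~ Binomial(14, 3/10), and α = P(Y ≥ 10).
Adding the binomial terms for j = 10 through 14 with p = 3/10 yields 33313260987/20000000000000.

33313260987/20000000000000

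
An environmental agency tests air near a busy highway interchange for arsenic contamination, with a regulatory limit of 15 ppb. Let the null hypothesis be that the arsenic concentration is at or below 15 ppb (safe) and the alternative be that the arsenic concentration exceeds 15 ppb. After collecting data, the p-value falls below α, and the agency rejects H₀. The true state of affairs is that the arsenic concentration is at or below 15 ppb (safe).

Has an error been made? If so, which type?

Type I error

H₀ was rejected, but H₀ is actually true.
Rejecting a true null hypothesis is a Type I error (false positive).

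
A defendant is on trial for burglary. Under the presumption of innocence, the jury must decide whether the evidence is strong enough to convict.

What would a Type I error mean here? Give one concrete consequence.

With the conventional null hypothesis that the defendant is innocent:
A Type I error is rejecting H₀ when H₀ is true.
Here that means convicting the defendant when actually the defendant is innocent.

A Type I error would mean concluding that the defendant is guilty when in fact the defendant is innocent. Consequence: an innocent person is convicted and punished.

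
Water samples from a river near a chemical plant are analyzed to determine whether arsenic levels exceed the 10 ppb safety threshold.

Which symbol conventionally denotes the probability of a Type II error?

β

P(Type II error) = P(fail to reject H₀ | H₀ false) = β.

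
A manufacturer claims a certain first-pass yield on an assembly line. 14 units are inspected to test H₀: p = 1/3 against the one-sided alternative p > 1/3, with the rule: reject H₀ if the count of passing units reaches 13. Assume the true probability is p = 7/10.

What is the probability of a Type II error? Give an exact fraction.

95252438490057/100000000000000

Under the alternative p = 7/10, S ~ Binomial(14, 7/10); β is the probability the test does not reject, P(S < 13).
Summing C(14,j)·(7/10)^j·(3/10)^{14-j} for j = 0..12 gives 95252438490057/100000000000000.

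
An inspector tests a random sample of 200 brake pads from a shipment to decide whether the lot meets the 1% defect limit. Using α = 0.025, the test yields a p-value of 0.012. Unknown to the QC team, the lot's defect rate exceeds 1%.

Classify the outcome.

The conventional null hypothesis is that the lot's defect rate is 1% (within specification).
Since p = 0.012 < α = 0.025, H₀ is rejected.
H₀ is false (actually the lot's defect rate exceeds 1%).
The decision matches the true state — no error.

Neither — the decision is correct.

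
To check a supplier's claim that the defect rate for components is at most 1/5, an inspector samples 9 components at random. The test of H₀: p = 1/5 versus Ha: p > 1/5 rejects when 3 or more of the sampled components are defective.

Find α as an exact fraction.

511333/1953125

The significance level is the probability, assuming p = 1/5, of seeing 3 or more defectives in 9 draws.
Computing the lower-tail complement: 1 − 1441792/1953125 = 511333/1953125.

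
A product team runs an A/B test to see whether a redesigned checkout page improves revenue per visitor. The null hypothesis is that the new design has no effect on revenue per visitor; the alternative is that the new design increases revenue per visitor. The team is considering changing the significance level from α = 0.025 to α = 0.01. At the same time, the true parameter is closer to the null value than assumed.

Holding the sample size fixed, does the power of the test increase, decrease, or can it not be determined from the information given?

Tightening α shrinks the rejection region. When Ha holds, fewer sample outcomes clear the stricter threshold, so more fall in the acceptance region. A smaller true effect puts the Ha sampling distribution closer to H₀, so more of it falls in the non-rejection region. Both changes push β in the same direction.
Since power = 1 − β and β increases, power decreases.

It decreases.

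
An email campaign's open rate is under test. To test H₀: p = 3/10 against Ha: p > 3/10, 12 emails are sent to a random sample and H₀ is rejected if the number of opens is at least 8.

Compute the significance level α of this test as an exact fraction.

Under H₀, K ~ Binomial(12, 3/10), and α = P(K ≥ 8).
Adding the binomial terms for j = 8 through 12 with p = 3/10 yields 948937113/100000000000.

948937113/100000000000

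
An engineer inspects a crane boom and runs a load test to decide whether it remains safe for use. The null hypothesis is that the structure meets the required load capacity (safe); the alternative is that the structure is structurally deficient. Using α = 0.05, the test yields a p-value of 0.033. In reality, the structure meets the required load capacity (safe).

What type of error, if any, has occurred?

Since p = 0.033 < α = 0.05, H₀ is rejected.
H₀ is true (actually the structure meets the required load capacity (safe)).
Rejecting a true H₀ is a Type I error.

Type I error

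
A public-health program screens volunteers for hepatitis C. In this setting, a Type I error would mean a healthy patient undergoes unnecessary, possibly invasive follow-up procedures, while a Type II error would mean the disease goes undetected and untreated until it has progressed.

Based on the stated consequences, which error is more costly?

Type II error

The Type II consequence (the disease goes undetected and untreated until it has progressed) is more severe than the Type I consequence (a healthy patient undergoes unnecessary, possibly invasive follow-up procedures).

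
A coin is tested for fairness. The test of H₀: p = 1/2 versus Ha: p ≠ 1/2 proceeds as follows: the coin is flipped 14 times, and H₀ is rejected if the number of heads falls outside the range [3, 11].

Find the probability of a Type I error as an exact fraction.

53/4096

α = P(Y ≤ 2 or Y ≥ 12 | p = 1/2), Y ~ Binomial(14, 1/2).
Each tail has probability (1 + 14 + 91)/16384; doubling gives α = 212/16384 = 53/4096.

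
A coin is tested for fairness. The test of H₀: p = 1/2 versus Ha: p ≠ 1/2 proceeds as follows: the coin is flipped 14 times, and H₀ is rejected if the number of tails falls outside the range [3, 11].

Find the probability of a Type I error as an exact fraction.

α = P(Y ≤ 2 or Y ≥ 12 | p = 1/2), Y ~ Binomial(14, 1/2).
The two tails are symmetric, so α = 2·(1 + 14 + 91)/2^14 = 212/16384 = 53/4096.

53/4096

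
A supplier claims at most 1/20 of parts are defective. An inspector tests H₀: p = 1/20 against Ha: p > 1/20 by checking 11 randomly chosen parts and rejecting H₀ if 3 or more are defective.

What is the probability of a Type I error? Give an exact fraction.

4992302221/327680000000

Under H₀, X ~ Binomial(11, 1/20); the Type I error rate is P(X ≥ 3).
Via the complement, α = 1 − Σ_{j=0}^{2} C(11,j)(1/20)^j(19/20)^{11-j} = 4992302221/327680000000.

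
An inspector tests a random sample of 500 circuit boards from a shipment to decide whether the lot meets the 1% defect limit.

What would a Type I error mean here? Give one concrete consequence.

A Type I error would mean concluding that the lot's defect rate exceeds 1% when in fact the lot's defect rate is 1% (within specification). Consequence: an acceptable shipment is needlessly reworked at extra cost.

With the conventional null hypothesis that the lot's defect rate is 1% (within specification):
A Type I error is rejecting H₀ when H₀ is true.
Here that means rejecting the lot and scrapping or reworking it when actually the lot's defect rate is 1% (within specification).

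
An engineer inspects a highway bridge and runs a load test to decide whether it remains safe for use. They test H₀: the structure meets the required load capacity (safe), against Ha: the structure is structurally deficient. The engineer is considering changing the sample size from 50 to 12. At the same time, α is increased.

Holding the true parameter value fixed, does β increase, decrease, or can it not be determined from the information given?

Cannot be determined from the information given.

The first change alone would make β increase; the second alone would make β decrease. Which effect dominates depends on the magnitudes, which are not given.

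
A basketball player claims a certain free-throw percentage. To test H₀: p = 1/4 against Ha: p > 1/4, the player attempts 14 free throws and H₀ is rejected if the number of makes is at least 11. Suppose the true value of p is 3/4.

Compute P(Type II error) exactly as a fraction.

β = P(fail to reject H₀ | Ha true) = P(Y ≤ 10 | p = 3/4), Y ~ Binomial(14, 3/4).
Equivalently, β = 1 − P(Y ≥ 11) = 64244663/134217728.

64244663/134217728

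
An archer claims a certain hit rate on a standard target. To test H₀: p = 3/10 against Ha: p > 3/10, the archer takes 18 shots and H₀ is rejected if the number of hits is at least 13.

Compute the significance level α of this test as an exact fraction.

Under H₀, X ~ Binomial(18, 3/10), and α = P(X ≥ 13).
P(X ≥ 13) = Σ_{j=13}^{18} C(18,j)·(3/10)^j·(7/10)^{18-j} = 33635315945421/125000000000000000.

33635315945421/125000000000000000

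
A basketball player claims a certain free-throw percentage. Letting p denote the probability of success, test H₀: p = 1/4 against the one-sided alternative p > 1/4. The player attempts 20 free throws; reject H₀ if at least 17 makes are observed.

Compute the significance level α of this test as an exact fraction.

Under H₀, S ~ Binomial(20, 1/4), and α = P(S ≥ 17).
P(S ≥ 17) = Σ_{j=17}^{20} C(20,j)·(1/4)^j·(3/4)^{20-j} = 32551/1099511627776.

32551/1099511627776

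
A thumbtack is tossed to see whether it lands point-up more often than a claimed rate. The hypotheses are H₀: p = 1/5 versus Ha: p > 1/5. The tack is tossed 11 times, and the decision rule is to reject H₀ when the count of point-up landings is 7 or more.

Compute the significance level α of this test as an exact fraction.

19193/9765625

α = P(reject H₀ | H₀ true) = P(S ≥ 7 | p = 1/5), with S ~ Binomial(11, 1/5).
Adding the binomial terms for j = 7 through 11 with p = 1/5 yields 19193/9765625.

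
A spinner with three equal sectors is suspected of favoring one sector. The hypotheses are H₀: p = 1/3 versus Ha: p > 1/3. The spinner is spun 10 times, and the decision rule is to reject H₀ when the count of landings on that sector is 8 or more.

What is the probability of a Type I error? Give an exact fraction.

Under H₀, Y ~ Binomial(10, 1/3), and α = P(Y ≥ 8).
Summing C(10,j)(1/3)^j(2/3)^{10−j} for j = 8,…,10 gives 67/19683.

67/19683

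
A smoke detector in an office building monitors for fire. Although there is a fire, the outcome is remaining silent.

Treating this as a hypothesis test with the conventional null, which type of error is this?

Type II error

The null hypothesis here is that there is no fire.
'Remaining silent' corresponds to failing to reject H₀.
H₀ was not rejected but H₀ is false — a Type II error (false negative).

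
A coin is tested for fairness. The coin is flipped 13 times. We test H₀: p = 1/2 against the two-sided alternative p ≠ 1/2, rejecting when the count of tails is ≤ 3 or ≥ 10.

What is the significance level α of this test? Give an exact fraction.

189/2048

The significance level is the null-hypothesis probability of the rejection region {≤3} ∪ {≥10}.
By symmetry, α = 2·P(K ≤ 3) = 2·(1 + 13 + 78 + 286)/8192 = 756/8192 = 189/2048.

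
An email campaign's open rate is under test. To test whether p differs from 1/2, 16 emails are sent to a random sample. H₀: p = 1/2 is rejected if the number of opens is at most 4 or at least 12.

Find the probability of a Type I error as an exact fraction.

2517/32768

α = P(Y ≤ 4 or Y ≥ 12 | p = 1/2), Y ~ Binomial(16, 1/2).
By symmetry, α = 2·P(Y ≤ 4) = 2·(1 + 16 + 120 + 560 + 1820)/65536 = 5034/65536 = 2517/32768.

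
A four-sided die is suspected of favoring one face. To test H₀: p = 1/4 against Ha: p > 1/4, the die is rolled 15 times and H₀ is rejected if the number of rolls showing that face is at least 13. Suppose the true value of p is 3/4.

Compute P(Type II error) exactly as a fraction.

820244467/1073741824

Under the alternative p = 3/4, X ~ Binomial(15, 3/4); β is the probability the test does not reject, P(X < 13).
Adding the binomial probabilities P(X=0)+…+P(X=12) at p = 3/4 gives 820244467/1073741824.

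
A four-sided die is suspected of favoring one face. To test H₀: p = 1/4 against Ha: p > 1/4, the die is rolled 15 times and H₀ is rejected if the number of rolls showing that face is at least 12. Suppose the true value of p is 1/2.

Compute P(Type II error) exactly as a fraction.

503/512

β = P(fail to reject H₀ | Ha true) = P(K ≤ 11 | p = 1/2), K ~ Binomial(15, 1/2).
Adding the binomial probabilities P(K=0)+…+P(K=11) at p = 1/2 gives 503/512.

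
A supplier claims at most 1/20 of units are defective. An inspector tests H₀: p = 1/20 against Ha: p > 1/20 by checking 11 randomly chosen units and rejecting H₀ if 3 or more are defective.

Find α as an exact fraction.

Under H₀, S ~ Binomial(11, 1/20); the Type I error rate is P(S ≥ 3).
α = 1 − P(S ≤ 2) = 1 − 322687697779/327680000000 = 4992302221/327680000000.

4992302221/327680000000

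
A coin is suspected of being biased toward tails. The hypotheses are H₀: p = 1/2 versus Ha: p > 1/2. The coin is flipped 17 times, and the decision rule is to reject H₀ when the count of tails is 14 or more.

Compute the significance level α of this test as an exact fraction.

417/65536

The Type I error probability is α = P(Y ≥ 14) computed under H₀, where Y ~ Binomial(17, 1/2).
That's C(17,14) + C(17,15) + C(17,16) + C(17,17) over 2^17, i.e. (680 + 136 + 17 + 1)/131072 = 834/131072 = 417/65536.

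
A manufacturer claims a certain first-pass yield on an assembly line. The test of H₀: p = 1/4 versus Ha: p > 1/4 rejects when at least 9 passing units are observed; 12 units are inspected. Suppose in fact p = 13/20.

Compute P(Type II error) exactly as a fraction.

β = P(fail to reject H₀ | Ha true) = P(K ≤ 8 | p = 13/20), K ~ Binomial(12, 13/20).
Adding the binomial probabilities P(K=0)+…+P(K=8) at p = 13/20 gives 535222111290433/819200000000000.

535222111290433/819200000000000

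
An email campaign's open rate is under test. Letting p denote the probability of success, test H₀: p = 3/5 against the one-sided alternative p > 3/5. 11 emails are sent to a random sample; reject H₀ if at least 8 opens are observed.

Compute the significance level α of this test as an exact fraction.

2893401/9765625

α = P(reject H₀ | H₀ true) = P(S ≥ 8 | p = 3/5), with S ~ Binomial(11, 3/5).
P(S ≥ 8) = Σ_{j=8}^{11} C(11,j)·(3/5)^j·(2/5)^{11-j} = 2893401/9765625.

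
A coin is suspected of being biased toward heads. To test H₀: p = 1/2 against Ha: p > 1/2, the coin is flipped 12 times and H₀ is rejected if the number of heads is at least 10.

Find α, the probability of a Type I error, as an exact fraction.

The Type I error probability is α = P(K ≥ 10) computed under H₀, where K ~ Binomial(12, 1/2).
That's C(12,10) + C(12,11) + C(12,12) over 2^12, i.e. (66 + 12 + 1)/4096 = 79/4096.

79/4096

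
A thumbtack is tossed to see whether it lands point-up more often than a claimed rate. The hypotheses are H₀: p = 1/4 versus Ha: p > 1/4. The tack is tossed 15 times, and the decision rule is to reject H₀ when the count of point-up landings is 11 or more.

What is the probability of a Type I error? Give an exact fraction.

123841/1073741824

α = P(reject H₀ | H₀ true) = P(X ≥ 11 | p = 1/4), with X ~ Binomial(15, 1/4).
Summing C(15,j)(1/4)^j(3/4)^{15−j} for j = 11,…,15 gives 123841/1073741824.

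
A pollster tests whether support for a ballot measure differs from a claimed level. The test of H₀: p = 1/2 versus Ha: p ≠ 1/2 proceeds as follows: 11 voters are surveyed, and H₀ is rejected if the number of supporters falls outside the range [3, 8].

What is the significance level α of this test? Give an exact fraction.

Under H₀, S ~ Binomial(11, 1/2); α is the probability of landing in either tail, P(S ≤ 2) + P(S ≥ 9).
By symmetry, α = 2·P(S ≤ 2) = 2·(1 + 11 + 55)/2048 = 134/2048 = 67/1024.

67/1024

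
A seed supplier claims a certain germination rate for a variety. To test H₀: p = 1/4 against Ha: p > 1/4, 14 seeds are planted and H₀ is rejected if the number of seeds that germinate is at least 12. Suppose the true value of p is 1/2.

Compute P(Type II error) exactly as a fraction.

A Type II error is failing to reject when Ha holds: with p = 1/2, β = P(S ≤ 11).
Summing C(14,j)·(1/2)^j·(1/2)^{14-j} for j = 0..11 gives 8139/8192.

8139/8192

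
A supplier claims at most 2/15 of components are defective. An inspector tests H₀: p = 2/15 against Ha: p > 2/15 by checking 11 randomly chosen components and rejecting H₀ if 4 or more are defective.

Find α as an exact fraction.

α = P(reject H₀ | H₀ true) = P(Y ≥ 4 | p = 2/15), Y ~ Binomial(11, 2/15).
Computing the lower-tail complement: 1 − 548986775233/576650390625 = 27663615392/576650390625.

27663615392/576650390625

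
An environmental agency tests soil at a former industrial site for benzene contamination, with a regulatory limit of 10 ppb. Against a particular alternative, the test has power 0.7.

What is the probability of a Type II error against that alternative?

Power = 1 − β, so β = 1 − 0.7 = 0.3.

0.3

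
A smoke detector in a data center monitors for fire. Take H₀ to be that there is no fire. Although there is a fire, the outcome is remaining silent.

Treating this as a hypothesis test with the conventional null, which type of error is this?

Type II error

'Remaining silent' corresponds to failing to reject H₀.
H₀ was not rejected but H₀ is false — a Type II error (false negative).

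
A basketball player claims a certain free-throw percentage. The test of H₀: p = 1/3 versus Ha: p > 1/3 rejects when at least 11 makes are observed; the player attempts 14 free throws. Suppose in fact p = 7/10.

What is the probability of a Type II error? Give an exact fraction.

Under the alternative p = 7/10, Y ~ Binomial(14, 7/10); β is the probability the test does not reject, P(Y < 11).
Adding the binomial probabilities P(Y=0)+…+P(Y=10) at p = 7/10 gives 32241628521117/50000000000000.

32241628521117/50000000000000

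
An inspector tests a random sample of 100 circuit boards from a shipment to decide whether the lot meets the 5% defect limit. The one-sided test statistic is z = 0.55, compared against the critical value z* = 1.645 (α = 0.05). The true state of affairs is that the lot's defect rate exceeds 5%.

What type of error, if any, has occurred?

The conventional null hypothesis is that the lot's defect rate is 5% (within specification).
Since z = 0.55 ≤ z* = 1.645, H₀ is not rejected.
H₀ is false (actually the lot's defect rate exceeds 5%).
Failing to reject a false H₀ is a Type II error.

Type II error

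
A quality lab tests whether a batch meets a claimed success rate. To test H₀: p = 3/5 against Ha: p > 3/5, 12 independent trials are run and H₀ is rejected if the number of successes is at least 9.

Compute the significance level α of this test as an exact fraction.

α = P(reject H₀ | H₀ true) = P(S ≥ 9 | p = 3/5), with S ~ Binomial(12, 3/5).
Adding the binomial terms for j = 9 through 12 with p = 3/5 yields 11002797/48828125.

11002797/48828125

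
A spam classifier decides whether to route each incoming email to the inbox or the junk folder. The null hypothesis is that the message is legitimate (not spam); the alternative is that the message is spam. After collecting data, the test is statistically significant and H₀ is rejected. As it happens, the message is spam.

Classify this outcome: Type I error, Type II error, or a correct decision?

The test rejected a false H₀ — the decision matches the true state.

No error (correct decision).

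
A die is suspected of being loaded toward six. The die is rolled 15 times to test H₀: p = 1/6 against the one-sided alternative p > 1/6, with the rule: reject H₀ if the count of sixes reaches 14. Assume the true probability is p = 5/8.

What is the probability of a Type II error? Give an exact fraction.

Under the alternative p = 5/8, Y ~ Binomial(15, 5/8); β is the probability the test does not reject, P(Y < 14).
Equivalently, β = 1 − P(Y ≥ 14) = 17439598153791/17592186044416.

17439598153791/17592186044416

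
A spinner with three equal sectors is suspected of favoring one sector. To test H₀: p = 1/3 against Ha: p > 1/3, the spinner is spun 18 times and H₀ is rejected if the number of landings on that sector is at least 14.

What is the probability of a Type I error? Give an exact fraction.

56137/387420489

α = P(reject H₀ | H₀ true) = P(K ≥ 14 | p = 1/3), with K ~ Binomial(18, 1/3).
Adding the binomial terms for j = 14 through 18 with p = 1/3 yields 56137/387420489.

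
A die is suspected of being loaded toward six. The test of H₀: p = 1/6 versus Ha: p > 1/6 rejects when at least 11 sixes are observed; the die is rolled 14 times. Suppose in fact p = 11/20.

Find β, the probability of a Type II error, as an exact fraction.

767413934602409223/819200000000000000

A Type II error is failing to reject when Ha holds: with p = 11/20, β = P(Y ≤ 10).
Adding the binomial probabilities P(Y=0)+…+P(Y=10) at p = 11/20 gives 767413934602409223/819200000000000000.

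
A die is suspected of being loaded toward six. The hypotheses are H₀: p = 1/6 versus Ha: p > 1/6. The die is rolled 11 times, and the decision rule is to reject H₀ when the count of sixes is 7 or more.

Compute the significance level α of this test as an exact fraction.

α = P(reject H₀ | H₀ true) = P(K ≥ 7 | p = 1/6), with K ~ Binomial(11, 1/6).
Summing C(11,j)(1/6)^j(5/6)^{11−j} for j = 7,…,11 gives 38051/60466176.

38051/60466176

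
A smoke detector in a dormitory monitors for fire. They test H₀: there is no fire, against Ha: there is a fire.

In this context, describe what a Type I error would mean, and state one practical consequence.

A Type I error would mean concluding that there is a fire when in fact there is no fire. Consequence: the building is evacuated for a false alarm, disrupting work.

A Type I error is rejecting H₀ when H₀ is true.
Here that means sounding the alarm and evacuating the building when actually there is no fire.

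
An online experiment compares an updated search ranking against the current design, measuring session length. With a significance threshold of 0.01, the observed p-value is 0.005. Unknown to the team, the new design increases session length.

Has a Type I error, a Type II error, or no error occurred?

Neither — the decision is correct.

The conventional null hypothesis is that the new design has no effect on session length.
Since p = 0.005 < α = 0.01, H₀ is rejected.
H₀ is false (actually the new design increases session length).
The decision matches the true state — no error.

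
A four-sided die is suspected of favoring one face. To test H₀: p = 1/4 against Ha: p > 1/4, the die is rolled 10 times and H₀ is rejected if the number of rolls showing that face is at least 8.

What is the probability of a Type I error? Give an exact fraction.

α = P(reject H₀ | H₀ true) = P(X ≥ 8 | p = 1/4), with X ~ Binomial(10, 1/4).
P(X ≥ 8) = Σ_{j=8}^{10} C(10,j)·(1/4)^j·(3/4)^{10-j} = 109/262144.

109/262144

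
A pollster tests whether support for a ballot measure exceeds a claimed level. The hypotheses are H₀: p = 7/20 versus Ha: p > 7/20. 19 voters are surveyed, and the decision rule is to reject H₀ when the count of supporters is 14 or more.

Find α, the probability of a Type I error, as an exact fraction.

441451161257878012297/655360000000000000000000

α = P(reject H₀ | H₀ true) = P(S ≥ 14 | p = 7/20), with S ~ Binomial(19, 7/20).
Summing C(19,j)(7/20)^j(13/20)^{19−j} for j = 14,…,19 gives 441451161257878012297/655360000000000000000000.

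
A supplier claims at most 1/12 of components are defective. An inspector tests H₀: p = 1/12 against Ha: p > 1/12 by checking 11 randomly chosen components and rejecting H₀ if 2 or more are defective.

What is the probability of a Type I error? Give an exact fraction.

α = P(reject H₀ | H₀ true) = P(Y ≥ 2 | p = 1/12), Y ~ Binomial(11, 1/12).
Via the complement, α = 1 − Σ_{j=0}^{1} C(11,j)(1/12)^j(11/12)^{11-j} = 86192514733/371504185344.

86192514733/371504185344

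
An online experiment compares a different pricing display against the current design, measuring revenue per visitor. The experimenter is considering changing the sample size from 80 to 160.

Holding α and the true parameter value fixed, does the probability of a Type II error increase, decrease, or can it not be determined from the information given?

More data shrinks sampling variability; the test statistic under Ha concentrates further from the null value, making rejection more likely.

It decreases.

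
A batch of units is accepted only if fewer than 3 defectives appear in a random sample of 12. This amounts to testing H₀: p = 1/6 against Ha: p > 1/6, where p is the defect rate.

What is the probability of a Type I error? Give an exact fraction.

α = P(reject H₀ | H₀ true) = P(K ≥ 3 | p = 1/6), K ~ Binomial(12, 1/6).
Computing the lower-tail complement: 1 − 1474609375/2176782336 = 702172961/2176782336.

702172961/2176782336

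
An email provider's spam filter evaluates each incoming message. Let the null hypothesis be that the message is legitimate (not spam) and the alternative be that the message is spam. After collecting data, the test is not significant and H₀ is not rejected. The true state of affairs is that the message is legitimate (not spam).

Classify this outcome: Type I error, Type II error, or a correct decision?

The test retained a true H₀ — the decision matches the true state.

No error — this is a correct decision.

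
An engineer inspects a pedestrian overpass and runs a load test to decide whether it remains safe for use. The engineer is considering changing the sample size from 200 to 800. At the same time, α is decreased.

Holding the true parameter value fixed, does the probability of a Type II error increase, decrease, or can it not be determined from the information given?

The first change alone would make β decrease; the second alone would make β increase. Which effect dominates depends on the magnitudes, which are not given.

Cannot be determined from the information given.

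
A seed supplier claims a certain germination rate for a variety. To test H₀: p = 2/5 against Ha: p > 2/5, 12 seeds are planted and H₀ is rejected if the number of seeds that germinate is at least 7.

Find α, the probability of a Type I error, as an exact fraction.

38626048/244140625

Under H₀, K ~ Binomial(12, 2/5), and α = P(K ≥ 7).
Adding the binomial terms for j = 7 through 12 with p = 2/5 yields 38626048/244140625.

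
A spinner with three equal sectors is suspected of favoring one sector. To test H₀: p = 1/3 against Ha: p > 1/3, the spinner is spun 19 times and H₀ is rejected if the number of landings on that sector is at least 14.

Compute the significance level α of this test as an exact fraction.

147529/387420489

Under H₀, K ~ Binomial(19, 1/3), and α = P(K ≥ 14).
Adding the binomial terms for j = 14 through 19 with p = 1/3 yields 147529/387420489.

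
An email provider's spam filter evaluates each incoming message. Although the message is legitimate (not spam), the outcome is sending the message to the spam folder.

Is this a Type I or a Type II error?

Type I error

The null hypothesis here is that the message is legitimate (not spam).
'Sending the message to the spam folder' corresponds to rejecting H₀.
H₀ was rejected but H₀ is true — a Type I error (false positive).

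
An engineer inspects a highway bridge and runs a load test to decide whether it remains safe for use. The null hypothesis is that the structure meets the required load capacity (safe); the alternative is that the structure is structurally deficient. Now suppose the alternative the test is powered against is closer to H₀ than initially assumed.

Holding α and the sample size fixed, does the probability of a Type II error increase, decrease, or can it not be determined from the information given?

When the true parameter is near the null value, the test has a harder time distinguishing Ha from H₀.

It increases.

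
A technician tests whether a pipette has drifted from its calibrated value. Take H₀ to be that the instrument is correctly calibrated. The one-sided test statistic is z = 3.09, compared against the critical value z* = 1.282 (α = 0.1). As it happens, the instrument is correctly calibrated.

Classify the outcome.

Type I error

Since z = 3.09 > z* = 1.282, H₀ is rejected.
H₀ is true (actually the instrument is correctly calibrated).
Rejecting a true H₀ is a Type I error.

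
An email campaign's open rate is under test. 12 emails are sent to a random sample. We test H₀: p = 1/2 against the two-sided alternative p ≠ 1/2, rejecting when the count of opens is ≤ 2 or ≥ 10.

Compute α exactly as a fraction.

Under H₀, X ~ Binomial(12, 1/2); α is the probability of landing in either tail, P(X ≤ 2) + P(X ≥ 10).
Each tail has probability (1 + 12 + 66)/4096; doubling gives α = 158/4096 = 79/2048.

79/2048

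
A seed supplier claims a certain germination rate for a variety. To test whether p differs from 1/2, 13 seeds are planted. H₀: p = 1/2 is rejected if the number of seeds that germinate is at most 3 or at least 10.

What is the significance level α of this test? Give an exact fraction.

α = P(K ≤ 3 or K ≥ 10 | p = 1/2), K ~ Binomial(13, 1/2).
By symmetry, α = 2·P(K ≤ 3) = 2·(1 + 13 + 78 + 286)/8192 = 756/8192 = 189/2048.

189/2048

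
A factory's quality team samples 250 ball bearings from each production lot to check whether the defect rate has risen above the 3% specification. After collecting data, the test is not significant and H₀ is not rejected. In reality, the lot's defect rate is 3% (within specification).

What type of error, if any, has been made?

The conventional null hypothesis here is that the lot's defect rate is 3% (within specification).
The test retained a true H₀ — the decision matches the true state.

No error (correct decision).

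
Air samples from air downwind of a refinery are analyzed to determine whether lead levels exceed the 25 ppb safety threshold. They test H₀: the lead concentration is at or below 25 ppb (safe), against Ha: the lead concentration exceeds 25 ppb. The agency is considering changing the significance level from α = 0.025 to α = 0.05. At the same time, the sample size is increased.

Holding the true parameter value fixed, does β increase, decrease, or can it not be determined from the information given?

It decreases.

With a larger α the critical value moves toward the center, so more of the Ha sampling distribution lies in the rejection region. Increasing n separates the H₀ and Ha sampling distributions, so under Ha fewer outcomes land in the acceptance region. Both changes push β in the same direction.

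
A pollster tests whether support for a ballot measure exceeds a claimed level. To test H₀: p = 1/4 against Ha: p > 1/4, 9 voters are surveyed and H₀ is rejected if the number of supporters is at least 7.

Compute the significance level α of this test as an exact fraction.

11/8192

α = P(reject H₀ | H₀ true) = P(X ≥ 7 | p = 1/4), with X ~ Binomial(9, 1/4).
Summing C(9,j)(1/4)^j(3/4)^{9−j} for j = 7,…,9 gives 11/8192.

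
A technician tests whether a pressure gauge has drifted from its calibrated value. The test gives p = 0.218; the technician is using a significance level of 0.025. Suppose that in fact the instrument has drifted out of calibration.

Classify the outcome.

The conventional null hypothesis is that the instrument is correctly calibrated.
Since p = 0.218 ≥ α = 0.025, H₀ is not rejected.
H₀ is false (actually the instrument has drifted out of calibration).
Failing to reject a false H₀ is a Type II error.

Type II error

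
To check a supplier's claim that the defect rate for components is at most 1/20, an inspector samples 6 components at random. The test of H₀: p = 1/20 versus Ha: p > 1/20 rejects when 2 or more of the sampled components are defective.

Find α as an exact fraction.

Under H₀, S ~ Binomial(6, 1/20); the Type I error rate is P(S ≥ 2).
α = 1 − P(S ≤ 1) = 1 − 2476099/2560000 = 83901/2560000.

83901/2560000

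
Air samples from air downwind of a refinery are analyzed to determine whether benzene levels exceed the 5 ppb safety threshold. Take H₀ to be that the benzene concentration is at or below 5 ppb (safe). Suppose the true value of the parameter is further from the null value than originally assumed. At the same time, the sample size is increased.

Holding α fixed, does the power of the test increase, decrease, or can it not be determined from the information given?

A bigger departure from H₀ is easier for the test to detect, so it fails to reject less often. A larger sample reduces the standard error, pulling the sampling distribution under Ha further from the non-rejection region. Both changes push β in the same direction.
Since power = 1 − β and β decreases, power increases.

It increases.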